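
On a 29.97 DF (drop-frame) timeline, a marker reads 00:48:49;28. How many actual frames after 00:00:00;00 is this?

Complete 10-minute blocks: 4, each 17982 frames → 71928.
Remaining 8 whole minutes in the current block: 1800 + 7 × 1798 = 14386 frames.
Within the current minute: 49 × 30 + 28 − 2 = 1496 (labels ;00/;01 skipped at this minute). Total = 71928 + 14386 + 1496 = 87810.

87810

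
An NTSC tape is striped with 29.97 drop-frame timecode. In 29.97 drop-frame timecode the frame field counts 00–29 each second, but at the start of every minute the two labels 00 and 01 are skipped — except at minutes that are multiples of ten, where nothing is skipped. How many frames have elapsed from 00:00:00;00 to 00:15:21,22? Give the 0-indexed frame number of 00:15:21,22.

Complete 10-minute blocks: 1, each 17982 frames → 17982.
Remaining 5 whole minutes in the current block: 1800 + 4 × 1798 = 8992 frames.
Within the current minute: 21 × 30 + 22 − 2 = 650 (labels ;00/;01 skipped at this minute). Total = 17982 + 8992 + 650 = 27624.

27624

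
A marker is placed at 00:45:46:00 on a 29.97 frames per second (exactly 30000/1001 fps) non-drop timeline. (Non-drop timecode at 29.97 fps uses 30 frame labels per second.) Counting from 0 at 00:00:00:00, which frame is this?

Total seconds to the label: (0 × 3600 + 45 × 60 + 46) = 2746.
Frame index = 2746 × 30 + 0 = 82380.

frame 82380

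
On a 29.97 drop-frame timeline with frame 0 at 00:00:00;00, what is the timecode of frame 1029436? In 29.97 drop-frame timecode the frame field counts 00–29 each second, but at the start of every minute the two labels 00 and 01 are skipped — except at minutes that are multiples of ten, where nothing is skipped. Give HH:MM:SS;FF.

09:32:28;26

Each 10-minute DF block holds 10 × 60 × 30 − 9 × 2 = 17982 frames. 1029436 ÷ 17982 → 57 full blocks, remainder 4462.
Within the partial block the first minute is 1800 frames and each further minute 1798, so 2 further minute boundaries passed. Total skipped labels = 18 × 57 + 2 × 2 = 1030.
Non-drop label index = 1029436 + 1030 = 1030466; at 30 labels/s that is 09:32:28:26, i.e. DF 09:32:28;26.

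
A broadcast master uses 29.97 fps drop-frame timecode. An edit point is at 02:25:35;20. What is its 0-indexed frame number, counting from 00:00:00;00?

As if non-drop at 30 labels/s: (2 × 3600 + 25 × 60 + 35) × 30 + 20 = 262070.
Minute boundaries passed: 145; those not divisible by 10: 145 − 14 = 131; dropped labels = 2 × 131 = 262.
Actual frame index = 262070 − 262 = 261808.

261808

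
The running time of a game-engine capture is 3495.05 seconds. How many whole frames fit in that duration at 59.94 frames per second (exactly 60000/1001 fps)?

209493 frames

Frames = 3495.05 × 60000/1001 = 16131000/77 ≈ 209493.5065.
Complete frames: 209493.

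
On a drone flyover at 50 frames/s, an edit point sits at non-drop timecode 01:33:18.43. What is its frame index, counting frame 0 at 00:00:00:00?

frame 279943

Total seconds to the label: (1 × 3600 + 33 × 60 + 18) = 5598.
Frame index = 5598 × 50 + 43 = 279943.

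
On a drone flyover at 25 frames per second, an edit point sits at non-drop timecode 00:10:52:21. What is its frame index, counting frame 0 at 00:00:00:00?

frame 16321

Total seconds to the label: (0 × 3600 + 10 × 60 + 52) = 652.
Frame index = 652 × 25 + 21 = 16321.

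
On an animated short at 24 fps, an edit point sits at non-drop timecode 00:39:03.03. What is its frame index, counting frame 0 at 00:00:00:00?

Total seconds to the label: (0 × 3600 + 39 × 60 + 3) = 2343.
Frame index = 2343 × 24 + 3 = 56235.

frame 56235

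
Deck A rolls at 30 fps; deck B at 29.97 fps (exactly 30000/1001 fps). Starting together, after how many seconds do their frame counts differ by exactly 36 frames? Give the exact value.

1201.2 seconds

The gap grows by |30000/1001 − 30| = 30/1001 frames per second.
Time for a 36-frame gap: 36 ÷ (30/1001) = 1201.2 s.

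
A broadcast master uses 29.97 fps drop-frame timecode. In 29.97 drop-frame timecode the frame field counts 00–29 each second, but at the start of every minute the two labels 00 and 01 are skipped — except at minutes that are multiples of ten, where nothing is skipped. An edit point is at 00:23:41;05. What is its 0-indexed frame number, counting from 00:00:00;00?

42593

As if non-drop at 30 labels/s: (0 × 3600 + 23 × 60 + 41) × 30 + 5 = 42635.
Minute boundaries passed: 23; those not divisible by 10: 23 − 2 = 21; dropped labels = 2 × 21 = 42.
Actual frame index = 42635 − 42 = 42593.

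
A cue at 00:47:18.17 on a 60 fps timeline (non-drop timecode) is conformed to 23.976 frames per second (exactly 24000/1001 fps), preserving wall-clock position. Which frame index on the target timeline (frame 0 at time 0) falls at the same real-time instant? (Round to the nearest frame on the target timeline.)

frame 68051

Source frame index: (0×3600 + 47×60 + 18) × 60 + 17 = 170297.
Real time: 170297 / (60) = 170297/60 s.
Target frame: (170297/60) × (24000/1001) = 68118800/1001 ≈ 68050.749 → 68051.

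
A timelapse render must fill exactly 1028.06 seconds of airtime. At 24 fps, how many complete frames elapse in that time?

Frames = 1028.06 × 24 = 616836/25 ≈ 24673.4400.
Complete frames: 24673.

24673 frames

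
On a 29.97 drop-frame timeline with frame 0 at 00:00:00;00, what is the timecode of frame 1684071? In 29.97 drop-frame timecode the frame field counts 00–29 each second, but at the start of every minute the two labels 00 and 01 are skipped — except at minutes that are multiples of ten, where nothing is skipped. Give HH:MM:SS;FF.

15:36:31;27

Each 10-minute DF block holds 10 × 60 × 30 − 9 × 2 = 17982 frames. 1684071 ÷ 17982 → 93 full blocks, remainder 11745.
Within the partial block the first minute is 1800 frames and each further minute 1798, so 6 further minute boundaries passed. Total skipped labels = 18 × 93 + 2 × 6 = 1686.
Non-drop label index = 1684071 + 1686 = 1685757; at 30 labels/s that is 15:36:31:27, i.e. DF 15:36:31;27.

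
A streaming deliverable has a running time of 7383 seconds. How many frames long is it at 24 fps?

177192 frames

Frames = 7383 × 24 = 177192.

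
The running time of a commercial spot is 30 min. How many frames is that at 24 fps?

30 min = 1800 s.
Frames = 1800 × 24 = 43200.

43200 frames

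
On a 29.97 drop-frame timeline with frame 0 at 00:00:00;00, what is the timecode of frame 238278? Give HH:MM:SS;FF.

Each 10-minute DF block holds 10 × 60 × 30 − 9 × 2 = 17982 frames. 238278 ÷ 17982 → 13 full blocks, remainder 4512.
Within the partial block the first minute is 1800 frames and each further minute 1798, so 2 further minute boundaries passed. Total skipped labels = 18 × 13 + 2 × 2 = 238.
Non-drop label index = 238278 + 238 = 238516; at 30 labels/s that is 02:12:30:16, i.e. DF 02:12:30;16.

02:12:30;16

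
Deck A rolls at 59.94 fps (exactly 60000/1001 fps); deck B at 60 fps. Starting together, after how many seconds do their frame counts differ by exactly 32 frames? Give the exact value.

8008/15 seconds

The gap grows by |60 − 60000/1001| = 60/1001 frames per second.
Time for a 32-frame gap: 32 ÷ (60/1001) = 8008/15 s.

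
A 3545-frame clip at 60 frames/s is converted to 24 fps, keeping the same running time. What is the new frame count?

Target frames = source frames × (target rate / source rate) = 3545 × (24)/(60) = 3545 × 2/5 = 1418.

1418 frames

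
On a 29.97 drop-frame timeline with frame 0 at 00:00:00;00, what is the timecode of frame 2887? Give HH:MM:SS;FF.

00:01:36;09

Each 10-minute DF block holds 10 × 60 × 30 − 9 × 2 = 17982 frames. 2887 ÷ 17982 → 0 full blocks, remainder 2887.
Within the partial block the first minute is 1800 frames and each further minute 1798, so 1 further minute boundary passed. Total skipped labels = 18 × 0 + 2 × 1 = 2.
Non-drop label index = 2887 + 2 = 2889; at 30 labels/s that is 00:01:36:09, i.e. DF 00:01:36;09.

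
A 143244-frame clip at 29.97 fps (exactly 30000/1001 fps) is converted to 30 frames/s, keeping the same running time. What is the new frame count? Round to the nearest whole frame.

143387 frames

Frames at target rate = 143244 × (30) / (30000/1001) = 35846811/250 ≈ 143387.244.
Nearest whole frame: 143387.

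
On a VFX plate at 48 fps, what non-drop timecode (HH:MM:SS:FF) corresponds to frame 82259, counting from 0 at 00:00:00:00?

82259 ÷ 48 = 1713 full seconds, remainder 35 frames.
1713 s = 0 h 28 min 33 s.
Timecode: 00:28:33:35.

00:28:33:35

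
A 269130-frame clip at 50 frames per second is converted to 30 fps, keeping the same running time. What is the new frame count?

Target frames = source frames × (target rate / source rate) = 269130 × (30)/(50) = 269130 × 3/5 = 161478.

161478 frames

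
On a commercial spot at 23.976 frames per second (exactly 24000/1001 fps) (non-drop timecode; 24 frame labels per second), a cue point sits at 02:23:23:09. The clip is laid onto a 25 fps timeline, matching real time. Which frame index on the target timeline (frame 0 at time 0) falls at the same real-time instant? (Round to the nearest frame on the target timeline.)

frame 215299

Source frame index: (2×3600 + 23×60 + 23) × 24 + 9 = 206481.
Real time: 206481 / (24000/1001) = 68895827/8000 s.
Target frame: (68895827/8000) × (25) = 68895827/320 ≈ 215299.459 → 215299.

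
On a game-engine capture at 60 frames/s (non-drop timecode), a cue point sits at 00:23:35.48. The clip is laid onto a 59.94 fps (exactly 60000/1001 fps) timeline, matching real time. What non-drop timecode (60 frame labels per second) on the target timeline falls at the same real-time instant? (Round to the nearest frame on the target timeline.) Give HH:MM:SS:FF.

00:23:34:23

Source frame index: (0×3600 + 23×60 + 35) × 60 + 48 = 84948.
Real time: 84948 / (60) = 7079/5 s.
Target frame: (7079/5) × (60000/1001) = 84948000/1001 ≈ 84863.137 → 84863.
At 60 labels/s: frame 84863 → 00:23:34:23.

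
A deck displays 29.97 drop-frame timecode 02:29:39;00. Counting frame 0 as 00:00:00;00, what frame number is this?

As if non-drop at 30 labels/s: (2 × 3600 + 29 × 60 + 39) × 30 + 0 = 269370.
Minute boundaries passed: 149; those not divisible by 10: 149 − 14 = 135; dropped labels = 2 × 135 = 270.
Actual frame index = 269370 − 270 = 269100.

269100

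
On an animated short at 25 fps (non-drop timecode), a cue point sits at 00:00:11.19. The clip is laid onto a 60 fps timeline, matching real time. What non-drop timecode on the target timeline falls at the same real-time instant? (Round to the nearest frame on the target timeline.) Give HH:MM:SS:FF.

00:00:11:46

Source frame index: (0×3600 + 0×60 + 11) × 25 + 19 = 294.
Real time: 294 / (25) = 294/25 s.
Target frame: (294/25) × (60) = 3528/5 ≈ 705.600 → 706.
At 60 labels/s: frame 706 → 00:00:11:46.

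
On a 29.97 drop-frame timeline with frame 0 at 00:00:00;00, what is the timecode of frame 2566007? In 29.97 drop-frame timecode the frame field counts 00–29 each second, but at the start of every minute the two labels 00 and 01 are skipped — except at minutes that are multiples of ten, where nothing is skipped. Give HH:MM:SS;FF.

23:46:59;05

Each 10-minute DF block holds 10 × 60 × 30 − 9 × 2 = 17982 frames. 2566007 ÷ 17982 → 142 full blocks, remainder 12563.
Within the partial block the first minute is 1800 frames and each further minute 1798, so 6 further minute boundaries passed. Total skipped labels = 18 × 142 + 2 × 6 = 2568.
Non-drop label index = 2566007 + 2568 = 2568575; at 30 labels/s that is 23:46:59:05, i.e. DF 23:46:59;05.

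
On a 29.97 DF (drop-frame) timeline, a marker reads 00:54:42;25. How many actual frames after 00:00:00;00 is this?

Complete 10-minute blocks: 5, each 17982 frames → 89910.
Remaining 4 whole minutes in the current block: 1800 + 3 × 1798 = 7194 frames.
Within the current minute: 42 × 30 + 25 − 2 = 1283 (labels ;00/;01 skipped at this minute). Total = 89910 + 7194 + 1283 = 98387.

98387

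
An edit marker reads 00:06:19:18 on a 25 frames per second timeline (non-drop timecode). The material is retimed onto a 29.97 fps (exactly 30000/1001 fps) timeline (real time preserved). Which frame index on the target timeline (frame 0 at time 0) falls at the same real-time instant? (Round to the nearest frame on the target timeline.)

Source frame index: (0×3600 + 6×60 + 19) × 25 + 18 = 9493.
Real time: 9493 / (25) = 9493/25 s.
Target frame: (9493/25) × (30000/1001) = 1035600/91 ≈ 11380.220 → 11380.

frame 11380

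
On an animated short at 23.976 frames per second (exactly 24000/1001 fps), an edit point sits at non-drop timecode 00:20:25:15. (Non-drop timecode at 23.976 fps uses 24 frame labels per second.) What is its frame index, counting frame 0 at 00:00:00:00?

frame 29415

Total seconds to the label: (0 × 3600 + 20 × 60 + 25) = 1225.
Frame index = 1225 × 24 + 15 = 29415.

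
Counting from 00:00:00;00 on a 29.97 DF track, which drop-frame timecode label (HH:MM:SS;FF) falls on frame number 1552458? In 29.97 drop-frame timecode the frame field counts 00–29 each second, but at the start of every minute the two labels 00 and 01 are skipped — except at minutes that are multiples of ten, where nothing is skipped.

Ten DF minutes hold 17982 frames, so frame 1552458 lies in block 86 (frames 1546452–1564433) with 6006 frames into that block.
The block's first minute is 1800 frames and the rest 1798 each; 6006 frames reaches minute 3, so 86 × 18 + 3 × 2 = 1554 labels have been skipped so far.
Adding those back, label number 1552458 + 1554 = 1554012 at 30 labels/s is 51800 s + 12 f = 14 h 23 min 20 s frame 12, i.e. 14:23:20;12.

14:23:20;12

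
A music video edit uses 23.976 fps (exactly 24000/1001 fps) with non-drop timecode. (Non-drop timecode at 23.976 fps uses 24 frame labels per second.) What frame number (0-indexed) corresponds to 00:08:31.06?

Total seconds to the label: (0 × 3600 + 8 × 60 + 31) = 511.
Frame index = 511 × 24 + 6 = 12270.

frame 12270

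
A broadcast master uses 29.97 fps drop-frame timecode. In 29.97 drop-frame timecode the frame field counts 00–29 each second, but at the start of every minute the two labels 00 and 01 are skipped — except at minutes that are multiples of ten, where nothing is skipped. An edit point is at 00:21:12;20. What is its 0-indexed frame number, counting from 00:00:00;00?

As if non-drop at 30 labels/s: (0 × 3600 + 21 × 60 + 12) × 30 + 20 = 38180.
Minute boundaries passed: 21; those not divisible by 10: 21 − 2 = 19; dropped labels = 2 × 19 = 38.
Actual frame index = 38180 − 38 = 38142.

38142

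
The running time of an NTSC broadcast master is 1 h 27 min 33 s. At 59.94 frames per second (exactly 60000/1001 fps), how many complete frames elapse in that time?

1 h 27 min 33 s = 5253 s.
Frames = 5253 × 60000/1001 = 315180000/1001 ≈ 314865.1349.
Complete frames: 314865.

314865 frames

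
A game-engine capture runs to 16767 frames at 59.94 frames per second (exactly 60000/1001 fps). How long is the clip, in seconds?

Running time = 16767 / (60000/1001) = 279.72945 s.

279.72945 seconds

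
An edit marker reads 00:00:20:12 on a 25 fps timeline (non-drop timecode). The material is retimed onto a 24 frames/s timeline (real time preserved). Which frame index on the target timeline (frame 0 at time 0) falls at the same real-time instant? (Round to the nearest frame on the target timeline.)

frame 492

Source frame index: (0×3600 + 0×60 + 20) × 25 + 12 = 512.
Real time: 512 / (25) = 512/25 s.
Target frame: (512/25) × (24) = 12288/25 ≈ 491.520 → 492.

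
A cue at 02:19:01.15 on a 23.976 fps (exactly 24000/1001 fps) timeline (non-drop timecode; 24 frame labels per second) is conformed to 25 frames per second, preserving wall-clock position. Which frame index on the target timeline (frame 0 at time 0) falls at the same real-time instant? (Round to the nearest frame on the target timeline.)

frame 208749

Source frame index: (2×3600 + 19×60 + 1) × 24 + 15 = 200199.
Real time: 200199 / (24000/1001) = 66799733/8000 s.
Target frame: (66799733/8000) × (25) = 66799733/320 ≈ 208749.166 → 208749.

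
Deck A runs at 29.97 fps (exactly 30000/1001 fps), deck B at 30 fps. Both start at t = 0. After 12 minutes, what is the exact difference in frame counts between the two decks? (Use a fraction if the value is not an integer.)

12 min = 720 s.
A emits 30000/1001 × 720 = 21600000/1001 frames; B emits 30 × 720 = 21600.
Difference = 21600/1001 frames (≈ 21.5784); B is ahead of A.

21600/1001 frames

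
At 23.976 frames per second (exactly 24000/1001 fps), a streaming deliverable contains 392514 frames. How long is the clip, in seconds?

16371.10475 seconds

Running time = 392514 / (24000/1001) = 16371.10475 s.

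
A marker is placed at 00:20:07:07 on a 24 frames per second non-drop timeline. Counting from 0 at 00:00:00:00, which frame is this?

Total seconds to the label: (0 × 3600 + 20 × 60 + 7) = 1207.
Frame index = 1207 × 24 + 7 = 28975.

28975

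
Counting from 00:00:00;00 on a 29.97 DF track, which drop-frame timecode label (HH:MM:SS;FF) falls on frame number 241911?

Ten DF minutes hold 17982 frames, so frame 241911 lies in block 13 (frames 233766–251747) with 8145 frames into that block.
The block's first minute is 1800 frames and the rest 1798 each; 8145 frames reaches minute 4, so 13 × 18 + 4 × 2 = 242 labels have been skipped so far.
Adding those back, label number 241911 + 242 = 242153 at 30 labels/s is 8071 s + 23 f = 2 h 14 min 31 s frame 23, i.e. 02:14:31;23.

02:14:31;23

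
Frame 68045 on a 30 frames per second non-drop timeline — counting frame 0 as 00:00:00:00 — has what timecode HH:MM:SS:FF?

68045 ÷ 30 = 2268 full seconds, remainder 5 frames.
2268 s = 0 h 37 min 48 s.
Timecode: 00:37:48:05.

00:37:48:05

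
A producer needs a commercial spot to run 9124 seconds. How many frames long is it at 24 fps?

Frames = 9124 × 24 = 218976.

218976 frames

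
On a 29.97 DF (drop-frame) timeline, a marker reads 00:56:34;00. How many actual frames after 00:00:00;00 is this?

Complete 10-minute blocks: 5, each 17982 frames → 89910.
Remaining 6 whole minutes in the current block: 1800 + 5 × 1798 = 10790 frames.
Within the current minute: 34 × 30 + 0 − 2 = 1018 (labels ;00/;01 skipped at this minute). Total = 89910 + 10790 + 1018 = 101718.

101718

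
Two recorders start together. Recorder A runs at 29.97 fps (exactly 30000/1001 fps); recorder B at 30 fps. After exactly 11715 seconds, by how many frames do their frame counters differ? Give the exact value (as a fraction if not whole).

A emits 30000/1001 × 11715 = 31950000/91 frames; B emits 30 × 11715 = 351450.
Difference = 31950/91 frames (≈ 351.0989); B is ahead of A.

31950/91 frames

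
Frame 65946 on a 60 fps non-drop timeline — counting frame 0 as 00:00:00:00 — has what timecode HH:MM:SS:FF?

00:18:19:06

65946 ÷ 60 = 1099 full seconds, remainder 6 frames.
1099 s = 0 h 18 min 19 s.
Timecode: 00:18:19:06.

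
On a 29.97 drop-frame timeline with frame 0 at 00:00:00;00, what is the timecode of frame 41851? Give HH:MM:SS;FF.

00:23:16;13

Each 10-minute DF block holds 10 × 60 × 30 − 9 × 2 = 17982 frames. 41851 ÷ 17982 → 2 full blocks, remainder 5887.
Within the partial block the first minute is 1800 frames and each further minute 1798, so 3 further minute boundaries passed. Total skipped labels = 18 × 2 + 2 × 3 = 42.
Non-drop label index = 41851 + 42 = 41893; at 30 labels/s that is 00:23:16:13, i.e. DF 00:23:16;13.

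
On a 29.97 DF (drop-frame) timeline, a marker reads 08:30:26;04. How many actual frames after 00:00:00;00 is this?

Complete 10-minute blocks: 51, each 17982 frames → 917082.
Remaining 0 whole minutes in the current block: 0 frames.
Within the current minute: 26 × 30 + 4 = 784. Total = 917082 + 0 + 784 = 917866.

917866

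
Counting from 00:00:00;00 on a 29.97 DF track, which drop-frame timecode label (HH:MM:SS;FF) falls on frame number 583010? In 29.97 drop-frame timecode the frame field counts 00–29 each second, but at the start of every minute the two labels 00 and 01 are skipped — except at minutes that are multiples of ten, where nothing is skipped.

05:24:13;04

Ten DF minutes hold 17982 frames, so frame 583010 lies in block 32 (frames 575424–593405) with 7586 frames into that block.
The block's first minute is 1800 frames and the rest 1798 each; 7586 frames reaches minute 4, so 32 × 18 + 4 × 2 = 584 labels have been skipped so far.
Adding those back, label number 583010 + 584 = 583594 at 30 labels/s is 19453 s + 4 f = 5 h 24 min 13 s frame 4, i.e. 05:24:13;04.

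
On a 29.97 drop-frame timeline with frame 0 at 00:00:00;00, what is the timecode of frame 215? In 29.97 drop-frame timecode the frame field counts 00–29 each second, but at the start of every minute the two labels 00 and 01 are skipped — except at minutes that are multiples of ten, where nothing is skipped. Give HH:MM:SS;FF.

00:00:07;05

Ten DF minutes hold 17982 frames, so frame 215 lies in block 0 (frames 0–17981) with 215 frames into that block.
The block's first minute is 1800 frames and the rest 1798 each; 215 frames reaches minute 0, so 0 × 18 + 0 × 2 = 0 labels have been skipped so far.
Adding those back, label number 215 + 0 = 215 at 30 labels/s is 7 s + 5 f = 0 h 0 min 7 s frame 5, i.e. 00:00:07;05.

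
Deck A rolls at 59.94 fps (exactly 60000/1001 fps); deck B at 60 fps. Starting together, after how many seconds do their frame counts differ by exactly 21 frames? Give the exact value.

The gap grows by |60 − 60000/1001| = 60/1001 frames per second.
Time for a 21-frame gap: 21 ÷ (60/1001) = 350.35 s.

350.35 seconds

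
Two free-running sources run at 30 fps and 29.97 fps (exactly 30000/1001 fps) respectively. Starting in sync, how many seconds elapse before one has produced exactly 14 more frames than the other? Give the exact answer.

7007/15 seconds

The gap grows by |30000/1001 − 30| = 30/1001 frames per second.
Time for a 14-frame gap: 14 ÷ (30/1001) = 7007/15 s.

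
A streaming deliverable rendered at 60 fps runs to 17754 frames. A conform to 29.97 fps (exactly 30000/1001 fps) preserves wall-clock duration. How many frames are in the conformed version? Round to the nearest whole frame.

8868 frames

Frames at target rate = 17754 × (30000/1001) / (60) = 807000/91 ≈ 8868.132.
Nearest whole frame: 8868.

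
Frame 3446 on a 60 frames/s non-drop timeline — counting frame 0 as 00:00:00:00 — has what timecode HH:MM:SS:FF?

00:00:57:26

3446 ÷ 60 = 57 full seconds, remainder 26 frames.
57 s = 0 h 0 min 57 s.
Timecode: 00:00:57:26.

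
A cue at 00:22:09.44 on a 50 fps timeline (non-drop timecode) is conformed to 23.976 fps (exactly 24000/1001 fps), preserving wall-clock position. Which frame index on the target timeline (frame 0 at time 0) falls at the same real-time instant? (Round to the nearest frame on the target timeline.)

frame 31885

Source frame index: (0×3600 + 22×60 + 9) × 50 + 44 = 66494.
Real time: 66494 / (50) = 33247/25 s.
Target frame: (33247/25) × (24000/1001) = 31917120/1001 ≈ 31885.235 → 31885.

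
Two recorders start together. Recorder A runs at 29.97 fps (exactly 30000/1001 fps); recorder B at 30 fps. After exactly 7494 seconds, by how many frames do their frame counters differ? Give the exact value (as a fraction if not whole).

A emits 30000/1001 × 7494 = 224820000/1001 frames; B emits 30 × 7494 = 224820.
Difference = 224820/1001 frames (≈ 224.5954); B is ahead of A.

224820/1001 frames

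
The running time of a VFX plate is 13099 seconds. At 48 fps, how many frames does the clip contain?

Frames = 13099 × 48 = 628752.

628752 frames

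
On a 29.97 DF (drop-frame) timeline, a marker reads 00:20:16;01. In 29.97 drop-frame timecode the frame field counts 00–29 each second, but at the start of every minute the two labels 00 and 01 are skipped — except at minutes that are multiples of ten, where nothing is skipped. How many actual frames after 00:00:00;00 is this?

Complete 10-minute blocks: 2, each 17982 frames → 35964.
Remaining 0 whole minutes in the current block: 0 frames.
Within the current minute: 16 × 30 + 1 = 481. Total = 35964 + 0 + 481 = 36445.

36445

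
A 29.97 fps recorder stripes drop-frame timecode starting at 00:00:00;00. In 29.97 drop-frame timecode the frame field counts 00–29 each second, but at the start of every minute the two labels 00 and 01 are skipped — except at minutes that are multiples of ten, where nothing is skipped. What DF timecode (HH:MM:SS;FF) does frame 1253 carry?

Each 10-minute DF block holds 10 × 60 × 30 − 9 × 2 = 17982 frames. 1253 ÷ 17982 → 0 full blocks, remainder 1253.
Within the partial block the first minute is 1800 frames and each further minute 1798, so 0 further minute boundaries passed. Total skipped labels = 18 × 0 + 2 × 0 = 0.
Non-drop label index = 1253 + 0 = 1253; at 30 labels/s that is 00:00:41:23, i.e. DF 00:00:41;23.

00:00:41;23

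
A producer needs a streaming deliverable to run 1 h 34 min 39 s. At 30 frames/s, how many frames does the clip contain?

1 h 34 min 39 s = 5679 s.
Frames = 5679 × 30 = 170370.

170370 frames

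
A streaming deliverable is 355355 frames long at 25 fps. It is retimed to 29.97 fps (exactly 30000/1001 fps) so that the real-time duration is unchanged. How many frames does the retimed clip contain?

426000 frames

Target frames = source frames × (target rate / source rate) = 355355 × (30000/1001)/(25) = 355355 × 1200/1001 = 426000.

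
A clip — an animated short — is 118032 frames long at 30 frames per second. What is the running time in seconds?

Running time = 118032 / (30) = 3934.4 s.

3934.4 seconds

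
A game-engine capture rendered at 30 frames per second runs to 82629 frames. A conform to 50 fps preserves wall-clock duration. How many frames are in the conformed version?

137715 frames

Target frames = source frames × (target rate / source rate) = 82629 × (50)/(30) = 82629 × 5/3 = 137715.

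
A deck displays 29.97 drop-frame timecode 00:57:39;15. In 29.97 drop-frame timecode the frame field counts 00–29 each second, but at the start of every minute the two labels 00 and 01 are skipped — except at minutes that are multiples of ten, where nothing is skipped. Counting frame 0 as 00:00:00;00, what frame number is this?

Complete 10-minute blocks: 5, each 17982 frames → 89910.
Remaining 7 whole minutes in the current block: 1800 + 6 × 1798 = 12588 frames.
Within the current minute: 39 × 30 + 15 − 2 = 1183 (labels ;00/;01 skipped at this minute). Total = 89910 + 12588 + 1183 = 103681.

103681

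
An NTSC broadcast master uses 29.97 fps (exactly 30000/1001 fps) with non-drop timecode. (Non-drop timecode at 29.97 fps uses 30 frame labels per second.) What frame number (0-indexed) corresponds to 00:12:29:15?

frame 22485

Total seconds to the label: (0 × 3600 + 12 × 60 + 29) = 749.
Frame index = 749 × 30 + 15 = 22485.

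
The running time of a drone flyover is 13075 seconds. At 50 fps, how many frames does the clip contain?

Frames = 13075 × 50 = 653750.

653750 frames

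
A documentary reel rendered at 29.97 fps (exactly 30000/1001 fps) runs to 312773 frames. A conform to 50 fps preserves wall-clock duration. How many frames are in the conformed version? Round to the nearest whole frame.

521810 frames

Frames at target rate = 312773 × (50) / (30000/1001) = 313085773/600 ≈ 521809.622.
Nearest whole frame: 521810.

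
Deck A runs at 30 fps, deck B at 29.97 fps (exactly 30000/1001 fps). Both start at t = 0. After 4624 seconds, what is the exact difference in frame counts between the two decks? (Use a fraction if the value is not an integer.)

A emits 30 × 4624 = 138720 frames; B emits 30000/1001 × 4624 = 138720000/1001.
Difference = 138720/1001 frames (≈ 138.5814); B is behind A.

138720/1001 frames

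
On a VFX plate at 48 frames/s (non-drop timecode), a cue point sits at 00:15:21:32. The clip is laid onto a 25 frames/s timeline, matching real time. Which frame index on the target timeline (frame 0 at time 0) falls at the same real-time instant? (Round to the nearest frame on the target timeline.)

frame 23042

Source frame index: (0×3600 + 15×60 + 21) × 48 + 32 = 44240.
Real time: 44240 / (48) = 2765/3 s.
Target frame: (2765/3) × (25) = 69125/3 ≈ 23041.667 → 23042.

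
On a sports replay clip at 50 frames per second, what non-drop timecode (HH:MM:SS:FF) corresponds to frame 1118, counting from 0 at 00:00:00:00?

00:00:22:18

1118 ÷ 50 = 22 full seconds, remainder 18 frames.
22 s = 0 h 0 min 22 s.
Timecode: 00:00:22:18.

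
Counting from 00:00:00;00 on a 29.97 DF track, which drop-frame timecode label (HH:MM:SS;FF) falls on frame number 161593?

Ten DF minutes hold 17982 frames, so frame 161593 lies in block 8 (frames 143856–161837) with 17737 frames into that block.
The block's first minute is 1800 frames and the rest 1798 each; 17737 frames reaches minute 9, so 8 × 18 + 9 × 2 = 162 labels have been skipped so far.
Adding those back, label number 161593 + 162 = 161755 at 30 labels/s is 5391 s + 25 f = 1 h 29 min 51 s frame 25, i.e. 01:29:51;25.

01:29:51;25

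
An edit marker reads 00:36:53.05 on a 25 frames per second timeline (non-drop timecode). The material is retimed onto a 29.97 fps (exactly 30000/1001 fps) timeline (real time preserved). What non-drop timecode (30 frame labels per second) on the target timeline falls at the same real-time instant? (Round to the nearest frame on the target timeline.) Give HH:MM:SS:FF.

00:36:51:00

Source frame index: (0×3600 + 36×60 + 53) × 25 + 5 = 55330.
Real time: 55330 / (25) = 11066/5 s.
Target frame: (11066/5) × (30000/1001) = 6036000/91 ≈ 66329.670 → 66330.
At 30 labels/s: frame 66330 → 00:36:51:00.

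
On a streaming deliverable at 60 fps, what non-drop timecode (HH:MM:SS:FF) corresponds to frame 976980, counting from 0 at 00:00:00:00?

976980 ÷ 60 = 16283 full seconds, remainder 0 frames.
16283 s = 4 h 31 min 23 s.
Timecode: 04:31:23:00.

04:31:23:00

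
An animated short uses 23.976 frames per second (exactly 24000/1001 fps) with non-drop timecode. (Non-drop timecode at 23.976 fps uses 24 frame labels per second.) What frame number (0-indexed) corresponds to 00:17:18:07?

24919

Total seconds to the label: (0 × 3600 + 17 × 60 + 18) = 1038.
Frame index = 1038 × 24 + 7 = 24919.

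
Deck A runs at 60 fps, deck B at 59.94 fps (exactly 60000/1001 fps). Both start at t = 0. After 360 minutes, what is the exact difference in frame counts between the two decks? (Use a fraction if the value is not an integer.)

1296000/1001 frames

360 min = 21600 s.
A emits 60 × 21600 = 1296000 frames; B emits 60000/1001 × 21600 = 1296000000/1001.
Difference = 1296000/1001 frames (≈ 1294.7053); B is behind A.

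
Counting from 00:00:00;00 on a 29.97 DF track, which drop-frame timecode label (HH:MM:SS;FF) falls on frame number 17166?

00:09:32;24

Each 10-minute DF block holds 10 × 60 × 30 − 9 × 2 = 17982 frames. 17166 ÷ 17982 → 0 full blocks, remainder 17166.
Within the partial block the first minute is 1800 frames and each further minute 1798, so 9 further minute boundaries passed. Total skipped labels = 18 × 0 + 2 × 9 = 18.
Non-drop label index = 17166 + 18 = 17184; at 30 labels/s that is 00:09:32:24, i.e. DF 00:09:32;24.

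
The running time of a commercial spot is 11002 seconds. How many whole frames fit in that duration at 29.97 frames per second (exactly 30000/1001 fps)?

329730 frames

Frames = 11002 × 30000/1001 = 330060000/1001 ≈ 329730.2697.
Complete frames: 329730.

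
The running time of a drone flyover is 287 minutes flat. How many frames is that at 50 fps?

287 min = 17220 s.
Frames = 17220 × 50 = 861000.

861000 frames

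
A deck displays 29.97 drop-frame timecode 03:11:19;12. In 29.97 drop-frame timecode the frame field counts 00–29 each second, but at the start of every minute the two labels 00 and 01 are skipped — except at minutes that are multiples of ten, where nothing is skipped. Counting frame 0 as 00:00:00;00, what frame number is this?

Complete 10-minute blocks: 19, each 17982 frames → 341658.
Remaining 1 whole minute in the current block: 1800 + 0 × 1798 = 1800 frames.
Within the current minute: 19 × 30 + 12 − 2 = 580 (labels ;00/;01 skipped at this minute). Total = 341658 + 1800 + 580 = 344038.

344038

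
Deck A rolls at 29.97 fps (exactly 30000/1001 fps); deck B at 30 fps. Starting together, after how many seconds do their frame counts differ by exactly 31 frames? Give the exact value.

The gap grows by |30 − 30000/1001| = 30/1001 frames per second.
Time for a 31-frame gap: 31 ÷ (30/1001) = 31031/30 s.

31031/30 seconds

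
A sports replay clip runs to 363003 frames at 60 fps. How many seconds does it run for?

6050.05 seconds

Running time = 363003 / (60) = 6050.05 s.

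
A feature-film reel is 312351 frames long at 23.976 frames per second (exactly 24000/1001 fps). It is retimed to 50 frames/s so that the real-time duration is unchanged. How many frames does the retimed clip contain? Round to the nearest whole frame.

651382 frames

Frames at target rate = 312351 × (50) / (24000/1001) = 104221117/160 ≈ 651381.981.
Nearest whole frame: 651382.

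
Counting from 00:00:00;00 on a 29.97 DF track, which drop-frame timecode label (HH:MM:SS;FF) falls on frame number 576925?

05:20:50;01

Ten DF minutes hold 17982 frames, so frame 576925 lies in block 32 (frames 575424–593405) with 1501 frames into that block.
The block's first minute is 1800 frames and the rest 1798 each; 1501 frames reaches minute 0, so 32 × 18 + 0 × 2 = 576 labels have been skipped so far.
Adding those back, label number 576925 + 576 = 577501 at 30 labels/s is 19250 s + 1 f = 5 h 20 min 50 s frame 1, i.e. 05:20:50;01.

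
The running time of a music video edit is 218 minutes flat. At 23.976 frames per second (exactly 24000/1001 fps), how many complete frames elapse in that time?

218 min = 13080 s.
Frames = 13080 × 24000/1001 = 313920000/1001 ≈ 313606.3936.
Complete frames: 313606.

313606 frames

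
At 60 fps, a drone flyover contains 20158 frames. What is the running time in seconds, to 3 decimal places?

335.967 seconds

Running time = 20158 × 1/60 = 10079/30 s ≈ 335.967 s.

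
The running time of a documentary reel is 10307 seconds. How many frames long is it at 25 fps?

257675 frames

Frames = 10307 × 25 = 257675.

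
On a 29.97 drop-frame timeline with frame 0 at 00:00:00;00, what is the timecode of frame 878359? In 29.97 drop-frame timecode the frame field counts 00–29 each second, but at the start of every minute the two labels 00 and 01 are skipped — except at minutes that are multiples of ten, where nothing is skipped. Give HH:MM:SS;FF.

08:08:27;29

Each 10-minute DF block holds 10 × 60 × 30 − 9 × 2 = 17982 frames. 878359 ÷ 17982 → 48 full blocks, remainder 15223.
Within the partial block the first minute is 1800 frames and each further minute 1798, so 8 further minute boundaries passed. Total skipped labels = 18 × 48 + 2 × 8 = 880.
Non-drop label index = 878359 + 880 = 879239; at 30 labels/s that is 08:08:27:29, i.e. DF 08:08:27;29.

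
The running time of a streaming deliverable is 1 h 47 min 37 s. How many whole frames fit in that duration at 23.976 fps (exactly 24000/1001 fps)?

154813 frames

1 h 47 min 37 s = 6457 s.
Frames = 6457 × 24000/1001 = 14088000/91 ≈ 154813.1868.
Complete frames: 154813.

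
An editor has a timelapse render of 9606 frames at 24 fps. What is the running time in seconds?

400.25 seconds

Running time = 9606 / (24) = 400.25 s.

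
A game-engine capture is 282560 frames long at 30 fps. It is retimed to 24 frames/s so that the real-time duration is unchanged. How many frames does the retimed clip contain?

Target frames = source frames × (target rate / source rate) = 282560 × (24)/(30) = 282560 × 4/5 = 226048.

226048 frames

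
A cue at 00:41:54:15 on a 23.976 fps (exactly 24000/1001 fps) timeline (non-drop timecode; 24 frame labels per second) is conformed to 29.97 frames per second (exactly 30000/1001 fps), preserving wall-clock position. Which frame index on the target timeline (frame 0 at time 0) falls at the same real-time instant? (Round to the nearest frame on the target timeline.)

frame 75439

Source frame index: (0×3600 + 41×60 + 54) × 24 + 15 = 60351.
Real time: 60351 / (24000/1001) = 20137117/8000 s.
Target frame: (20137117/8000) × (30000/1001) = 301755/4 ≈ 75438.750 → 75439.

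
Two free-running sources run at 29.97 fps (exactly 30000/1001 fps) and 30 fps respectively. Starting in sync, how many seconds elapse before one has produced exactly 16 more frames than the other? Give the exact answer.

The gap grows by |30 − 30000/1001| = 30/1001 frames per second.
Time for a 16-frame gap: 16 ÷ (30/1001) = 8008/15 s.

8008/15 seconds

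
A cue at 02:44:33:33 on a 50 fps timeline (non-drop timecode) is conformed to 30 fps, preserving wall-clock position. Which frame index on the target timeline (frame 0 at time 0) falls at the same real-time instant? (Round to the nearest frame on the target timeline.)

frame 296210

Source frame index: (2×3600 + 44×60 + 33) × 50 + 33 = 493683.
Real time: 493683 / (50) = 493683/50 s.
Target frame: (493683/50) × (30) = 1481049/5 ≈ 296209.800 → 296210.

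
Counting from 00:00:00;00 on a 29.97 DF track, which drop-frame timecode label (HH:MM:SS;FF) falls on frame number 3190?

Each 10-minute DF block holds 10 × 60 × 30 − 9 × 2 = 17982 frames. 3190 ÷ 17982 → 0 full blocks, remainder 3190.
Within the partial block the first minute is 1800 frames and each further minute 1798, so 1 further minute boundary passed. Total skipped labels = 18 × 0 + 2 × 1 = 2.
Non-drop label index = 3190 + 2 = 3192; at 30 labels/s that is 00:01:46:12, i.e. DF 00:01:46;12.

00:01:46;12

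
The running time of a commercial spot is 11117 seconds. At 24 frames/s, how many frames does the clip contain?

Frames = 11117 × 24 = 266808.

266808 frames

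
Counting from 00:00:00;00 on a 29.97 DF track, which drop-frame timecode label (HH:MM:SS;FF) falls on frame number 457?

00:00:15;07

Each 10-minute DF block holds 10 × 60 × 30 − 9 × 2 = 17982 frames. 457 ÷ 17982 → 0 full blocks, remainder 457.
Within the partial block the first minute is 1800 frames and each further minute 1798, so 0 further minute boundaries passed. Total skipped labels = 18 × 0 + 2 × 0 = 0.
Non-drop label index = 457 + 0 = 457; at 30 labels/s that is 00:00:15:07, i.e. DF 00:00:15;07.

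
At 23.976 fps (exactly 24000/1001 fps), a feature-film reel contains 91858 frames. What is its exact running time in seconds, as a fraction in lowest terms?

45974929/12000 seconds

Running time = 91858 ÷ (24000/1001) = 91858 × 1001/24000 = 45974929/12000 s.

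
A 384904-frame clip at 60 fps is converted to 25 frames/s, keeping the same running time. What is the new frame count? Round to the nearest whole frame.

Frames at target rate = 384904 × (25) / (60) = 481130/3 ≈ 160376.667.
Nearest whole frame: 160377.

160377 frames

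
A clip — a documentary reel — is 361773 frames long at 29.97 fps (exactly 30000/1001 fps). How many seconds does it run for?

Running time = 361773 / (30000/1001) = 12071.1591 s.

12071.1591 seconds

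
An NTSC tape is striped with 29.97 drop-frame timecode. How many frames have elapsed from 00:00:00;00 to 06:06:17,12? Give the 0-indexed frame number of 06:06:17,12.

658662

As if non-drop at 30 labels/s: (6 × 3600 + 6 × 60 + 17) × 30 + 12 = 659322.
Minute boundaries passed: 366; those not divisible by 10: 366 − 36 = 330; dropped labels = 2 × 330 = 660.
Actual frame index = 659322 − 660 = 658662.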